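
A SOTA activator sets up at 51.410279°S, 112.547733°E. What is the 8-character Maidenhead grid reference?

Add 180° to longitude and 90° to latitude: 292.54773, 38.58972.
Field: lon ⌊292.54773/20⌋ = 14 → O; lat ⌊38.58972/10⌋ = 3 → D.
Square: lon ⌊12.54773/2⌋ = 6; lat ⌊8.58972/1⌋ = 8.
Subsquare: lon ⌊0.54773/0.0833333⌋ = 6 → g; lat ⌊0.58972/0.0416667⌋ = 14 → o.
Extended square: lon ⌊0.04773/0.00833333⌋ = 5; lat ⌊0.00639/0.00416667⌋ = 1.

OD68go51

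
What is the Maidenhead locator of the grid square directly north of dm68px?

DM69pa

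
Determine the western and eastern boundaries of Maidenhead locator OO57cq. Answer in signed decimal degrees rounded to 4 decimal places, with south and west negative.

110.1667, 110.2500

Field O=14, O=14: +14·20° lon, +14·10° lat → SW at lon 100°, lat 50°.
Square 5, 7: +5·2° lon, +7·1° lat → SW at lon 110°, lat 57°.
Subsquare c=2, q=16: +2·0.0833333° lon, +16·0.0416667° lat → SW at lon 110.167°, lat 57.6667°.
Cell spans 0.0833333° lon × 0.0416667° lat.
west 110.1667, east 110.2500.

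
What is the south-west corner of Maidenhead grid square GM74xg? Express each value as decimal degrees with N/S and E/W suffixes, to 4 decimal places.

Field G=6, M=12: +6·20° lon, +12·10° lat → SW at lon -60°, lat 30°.
Square 7, 4: +7·2° lon, +4·1° lat → SW at lon -46°, lat 34°.
Subsquare x=23, g=6: +23·0.0833333° lon, +6·0.0416667° lat → SW at lon -44.0833°, lat 34.25°.
latitude 34.2500° N, longitude 44.0833° W.

34.2500° N, 44.0833° W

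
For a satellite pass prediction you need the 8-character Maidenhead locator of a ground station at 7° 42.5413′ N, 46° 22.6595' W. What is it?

Add 180° to longitude and 90° to latitude: 133.62234, 97.70902.
Field: lon ⌊133.62234/20⌋ = 6 → G; lat ⌊97.70902/10⌋ = 9 → J.
Square: lon ⌊13.62234/2⌋ = 6; lat ⌊7.70902/1⌋ = 7.
Subsquare: lon ⌊1.62234/0.0833333⌋ = 19 → t; lat ⌊0.70902/0.0416667⌋ = 17 → r.
Extended square: lon ⌊0.03901/0.00833333⌋ = 4; lat ⌊0.00069/0.00416667⌋ = 0.

GJ67tr40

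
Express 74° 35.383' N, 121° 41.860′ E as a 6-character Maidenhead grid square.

PQ04uo

Add 180° to longitude and 90° to latitude: 301.6977, 164.5897.
Field (20°×10°, letters A–R): 301.6977/20 → 15 → P, 164.5897/10 → 16 → Q; chars PQ.
Square (2°×1°, digits 0–9): 1.6977/2 → 0, 4.5897/1 → 4; chars 04.
Subsquare (5′×2.5′, letters a–x): 1.6977/0.0833333 → 20 → u, 0.5897/0.0416667 → 14 → o; chars uo.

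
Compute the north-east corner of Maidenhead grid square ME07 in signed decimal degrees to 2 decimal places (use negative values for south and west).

-42.00, 62.00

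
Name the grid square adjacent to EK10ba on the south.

Latitude subsquare a = 0; −1 → -1, wraps to 23 = x, carry into square.
Latitude square 0; −1 → -1, wraps to 9, carry into field.
Latitude field K = 10; −1 → 9 = J.
The longitude characters are unchanged.

EJ19bx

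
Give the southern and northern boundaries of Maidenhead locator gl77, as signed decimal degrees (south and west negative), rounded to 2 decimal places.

27.00, 28.00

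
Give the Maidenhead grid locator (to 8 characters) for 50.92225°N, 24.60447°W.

Shift to the Maidenhead origin (180°W, 90°S): lon 155.39553, lat 140.92225.
Field (20°×10°, letters A–R): lon ⌊155.39553/20⌋ = 7 → H; lat ⌊140.92225/10⌋ = 14 → O.
Square (2°×1°, digits 0–9): lon ⌊15.39553/2⌋ = 7; lat ⌊0.92225/1⌋ = 0.
Subsquare (5′×2.5′, letters a–x): lon ⌊1.39553/0.0833333⌋ = 16 → q; lat ⌊0.92225/0.0416667⌋ = 22 → w.
Extended square (30″×15″, digits 0–9): lon ⌊0.06220/0.00833333⌋ = 7; lat ⌊0.00558/0.00416667⌋ = 1.

HO70qw71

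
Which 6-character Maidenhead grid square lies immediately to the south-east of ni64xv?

Longitude subsquare x = 23; +1 → 24, wraps to 0 = a, carry into square.
Longitude square 6; +1 → 7.
Latitude subsquare v = 21; −1 → 20 = u.

NI74au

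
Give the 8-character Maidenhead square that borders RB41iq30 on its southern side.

RB41ip39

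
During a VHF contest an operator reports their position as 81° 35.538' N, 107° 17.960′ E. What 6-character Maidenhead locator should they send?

Offset from 180°W / 90°S: lon 287.2993°, lat 171.5923°.
Field: 287.2993/20 → 14 → O, 171.5923/10 → 17 → R; chars OR.
Square: 7.2993/2 → 3, 1.5923/1 → 1; chars 31.
Subsquare: 1.2993/0.0833333 → 15 → p, 0.5923/0.0416667 → 14 → o; chars po.

OR31po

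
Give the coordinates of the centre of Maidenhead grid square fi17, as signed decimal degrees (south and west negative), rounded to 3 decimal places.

Field F=5, I=8: +5·20° lon, +8·10° lat → SW at lon -80°, lat -10°.
Square 1, 7: +1·2° lon, +7·1° lat → SW at lon -78°, lat -3°.
Cell spans 2° lon × 1° lat. Centre is SW corner plus half of each.
latitude -2.500, longitude -77.000.

-2.500, -77.000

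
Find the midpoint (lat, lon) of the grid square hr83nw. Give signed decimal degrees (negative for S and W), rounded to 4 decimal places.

Field H=7, R=17: +7·20° lon, +17·10° lat → SW at lon -40°, lat 80°.
Square 8, 3: +8·2° lon, +3·1° lat → SW at lon -24°, lat 83°.
Subsquare n=13, w=22: +13·0.0833333° lon, +22·0.0416667° lat → SW at lon -22.9167°, lat 83.9167°.
Cell spans 0.0833333° lon × 0.0416667° lat. Centre is SW corner plus half of each.
latitude 83.9375, longitude -22.8750.

83.9375, -22.8750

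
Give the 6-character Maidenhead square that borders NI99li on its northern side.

NI99lj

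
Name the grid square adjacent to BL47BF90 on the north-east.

BL47cf01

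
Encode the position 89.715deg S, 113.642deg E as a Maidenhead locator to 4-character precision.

Add 180° to longitude and 90° to latitude: 293.64, 0.28.
Field: lon ⌊293.64/20⌋ = 14 → O; lat ⌊0.28/10⌋ = 0 → A.
Square: lon ⌊13.64/2⌋ = 6; lat ⌊0.28/1⌋ = 0.

OA60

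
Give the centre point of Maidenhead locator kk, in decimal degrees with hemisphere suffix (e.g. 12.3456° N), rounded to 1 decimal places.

15.0° N, 30.0° E

Field K=10, K=10: +10·20° lon, +10·10° lat → SW at lon 20°, lat 10°.
Cell spans 20° lon × 10° lat. Centre is SW corner plus half of each.
latitude 15.0° N, longitude 30.0° E.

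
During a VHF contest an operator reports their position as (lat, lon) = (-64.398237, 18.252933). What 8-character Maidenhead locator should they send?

JC95do04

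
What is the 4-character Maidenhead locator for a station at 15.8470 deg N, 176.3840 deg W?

Shift to the Maidenhead origin (180°W, 90°S): lon 3.62, lat 105.85.
Field: lon ⌊3.62/20⌋ = 0 → A; lat ⌊105.85/10⌋ = 10 → K.
Square: lon ⌊3.62/2⌋ = 1; lat ⌊5.85/1⌋ = 5.

AK15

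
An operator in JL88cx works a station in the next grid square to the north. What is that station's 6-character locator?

JL89ca

Latitude subsquare x = 23; +1 → 24, wraps to 0 = a, carry into square.
Latitude square 8; +1 → 9.
The longitude characters are unchanged.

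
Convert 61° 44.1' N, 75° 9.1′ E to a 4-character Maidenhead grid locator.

MP71

Offset from 180°W / 90°S: lon 255.15°, lat 151.74°.
Field: 255.15/20 → 12 → M, 151.74/10 → 15 → P; chars MP.
Square: 15.15/2 → 7, 1.74/1 → 1; chars 71.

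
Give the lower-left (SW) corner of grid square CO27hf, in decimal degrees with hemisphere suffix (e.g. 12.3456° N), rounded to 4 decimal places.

57.2083° N, 135.4167° W

Field C=2, O=14: +2·20° lon, +14·10° lat → SW at lon -140°, lat 50°.
Square 2, 7: +2·2° lon, +7·1° lat → SW at lon -136°, lat 57°.
Subsquare h=7, f=5: +7·0.0833333° lon, +5·0.0416667° lat → SW at lon -135.417°, lat 57.2083°.
latitude 57.2083° N, longitude 135.4167° W.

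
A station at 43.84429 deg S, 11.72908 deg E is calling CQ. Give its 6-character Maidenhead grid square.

Add 180° to longitude and 90° to latitude: 191.7291, 46.1557.
Field (20°×10°, letters A–R): 191.7291/20 → 9 → J, 46.1557/10 → 4 → E; chars JE.
Square (2°×1°, digits 0–9): 11.7291/2 → 5, 6.1557/1 → 6; chars 56.
Subsquare (5′×2.5′, letters a–x): 1.7291/0.0833333 → 20 → u, 0.1557/0.0416667 → 3 → d; chars ud.

JE56ud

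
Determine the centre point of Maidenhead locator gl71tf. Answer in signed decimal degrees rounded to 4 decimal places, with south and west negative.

Field G=6, L=11: +6·20° lon, +11·10° lat → SW at lon -60°, lat 20°.
Square 7, 1: +7·2° lon, +1·1° lat → SW at lon -46°, lat 21°.
Subsquare t=19, f=5: +19·0.0833333° lon, +5·0.0416667° lat → SW at lon -44.4167°, lat 21.2083°.
Cell spans 0.0833333° lon × 0.0416667° lat. Centre is SW corner plus half of each.
latitude 21.2292, longitude -44.3750.

21.2292, -44.3750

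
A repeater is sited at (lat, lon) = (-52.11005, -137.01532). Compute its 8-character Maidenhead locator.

CD17lv83

Shift to the Maidenhead origin (180°W, 90°S): lon 42.98468, lat 37.88995.
Field: 42.98468/20 → 2 → C, 37.88995/10 → 3 → D; chars CD.
Square: 2.98468/2 → 1, 7.88995/1 → 7; chars 17.
Subsquare: 0.98468/0.0833333 → 11 → l, 0.88995/0.0416667 → 21 → v; chars lv.
Extended square: 0.06801/0.00833333 → 8, 0.01495/0.00416667 → 3; chars 83.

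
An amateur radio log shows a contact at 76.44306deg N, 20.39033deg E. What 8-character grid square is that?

KQ06ek66

Offset from 180°W / 90°S: lon 200.39033°, lat 166.44306°.
Field: 200.39033/20 → 10 → K, 166.44306/10 → 16 → Q; chars KQ.
Square: 0.39033/2 → 0, 6.44306/1 → 6; chars 06.
Subsquare: 0.39033/0.0833333 → 4 → e, 0.44306/0.0416667 → 10 → k; chars ek.
Extended square: 0.05700/0.00833333 → 6, 0.02639/0.00416667 → 6; chars 66.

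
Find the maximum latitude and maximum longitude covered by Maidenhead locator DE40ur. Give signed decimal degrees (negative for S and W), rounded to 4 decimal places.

-49.2500, -110.2500

Field D=3, E=4: +3·20° lon, +4·10° lat → SW at lon -120°, lat -50°.
Square 4, 0: +4·2° lon, +0·1° lat → SW at lon -112°, lat -50°.
Subsquare u=20, r=17: +20·0.0833333° lon, +17·0.0416667° lat → SW at lon -110.333°, lat -49.2917°.
Cell spans 0.0833333° lon × 0.0416667° lat. NE corner is SW corner plus one full cell.
latitude -49.2500, longitude -110.2500.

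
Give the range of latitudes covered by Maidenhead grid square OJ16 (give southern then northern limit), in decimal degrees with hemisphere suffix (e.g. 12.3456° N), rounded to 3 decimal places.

Field O=14, J=9: +14·20° lon, +9·10° lat → SW at lon 100°, lat 0°.
Square 1, 6: +1·2° lon, +6·1° lat → SW at lon 102°, lat 6°.
Cell spans 2° lon × 1° lat.
south 6.000° N, north 7.000° N.

6.000° N, 7.000° N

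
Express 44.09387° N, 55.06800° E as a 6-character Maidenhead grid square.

Add 180° to longitude and 90° to latitude: 235.0680, 134.0939.
Field: lon ⌊235.0680/20⌋ = 11 → L; lat ⌊134.0939/10⌋ = 13 → N.
Square: lon ⌊15.0680/2⌋ = 7; lat ⌊4.0939/1⌋ = 4.
Subsquare: lon ⌊1.0680/0.0833333⌋ = 12 → m; lat ⌊0.0939/0.0416667⌋ = 2 → c.

LN74mc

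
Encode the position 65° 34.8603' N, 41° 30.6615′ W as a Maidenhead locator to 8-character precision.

GP95fn89

Shift to the Maidenhead origin (180°W, 90°S): lon 138.48898, lat 155.58101.
Field: lon ⌊138.48898/20⌋ = 6 → G; lat ⌊155.58101/10⌋ = 15 → P.
Square: lon ⌊18.48898/2⌋ = 9; lat ⌊5.58101/1⌋ = 5.
Subsquare: lon ⌊0.48898/0.0833333⌋ = 5 → f; lat ⌊0.58101/0.0416667⌋ = 13 → n.
Extended square: lon ⌊0.07231/0.00833333⌋ = 8; lat ⌊0.03934/0.00416667⌋ = 9.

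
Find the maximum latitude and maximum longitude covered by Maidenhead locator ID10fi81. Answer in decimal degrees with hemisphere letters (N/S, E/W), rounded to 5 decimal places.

Field I=8, D=3: +8·20° lon, +3·10° lat → SW at lon -20°, lat -60°.
Square 1, 0: +1·2° lon, +0·1° lat → SW at lon -18°, lat -60°.
Subsquare f=5, i=8: +5·0.0833333° lon, +8·0.0416667° lat → SW at lon -17.5833°, lat -59.6667°.
Extended square 8, 1: +8·0.00833333° lon, +1·0.00416667° lat → SW at lon -17.5167°, lat -59.6625°.
Cell spans 0.00833333° lon × 0.00416667° lat. NE corner is SW corner plus one full cell.
latitude 59.65833° S, longitude 17.50833° W.

59.65833° S, 17.50833° W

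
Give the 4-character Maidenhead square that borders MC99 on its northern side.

MD90

Latitude square 9; +1 → 10, wraps to 0, carry into field.
Latitude field C = 2; +1 → 3 = D.
The longitude characters are unchanged.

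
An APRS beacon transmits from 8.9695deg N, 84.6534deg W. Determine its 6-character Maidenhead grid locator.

Offset from 180°W / 90°S: lon 95.3466°, lat 98.9695°.
Field: lon ⌊95.3466/20⌋ = 4 → E; lat ⌊98.9695/10⌋ = 9 → J.
Square: lon ⌊15.3466/2⌋ = 7; lat ⌊8.9695/1⌋ = 8.
Subsquare: lon ⌊1.3466/0.0833333⌋ = 16 → q; lat ⌊0.9695/0.0416667⌋ = 23 → x.

EJ78qx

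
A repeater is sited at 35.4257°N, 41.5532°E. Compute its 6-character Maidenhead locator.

LM05sk

Offset from 180°W / 90°S: lon 221.5532°, lat 125.4257°.
Field (20°×10°, letters A–R): 221.5532/20 → 11 → L, 125.4257/10 → 12 → M; chars LM.
Square (2°×1°, digits 0–9): 1.5532/2 → 0, 5.4257/1 → 5; chars 05.
Subsquare (5′×2.5′, letters a–x): 1.5532/0.0833333 → 18 → s, 0.4257/0.0416667 → 10 → k; chars sk.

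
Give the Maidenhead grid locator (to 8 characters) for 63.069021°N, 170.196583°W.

AP43vb66

Shift to the Maidenhead origin (180°W, 90°S): lon 9.80342, lat 153.06902.
Field: lon ⌊9.80342/20⌋ = 0 → A; lat ⌊153.06902/10⌋ = 15 → P.
Square: lon ⌊9.80342/2⌋ = 4; lat ⌊3.06902/1⌋ = 3.
Subsquare: lon ⌊1.80342/0.0833333⌋ = 21 → v; lat ⌊0.06902/0.0416667⌋ = 1 → b.
Extended square: lon ⌊0.05342/0.00833333⌋ = 6; lat ⌊0.02735/0.00416667⌋ = 6.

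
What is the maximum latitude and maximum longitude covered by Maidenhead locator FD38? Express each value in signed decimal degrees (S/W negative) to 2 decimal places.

-51.00, -72.00

Field F=5, D=3: +5·20° lon, +3·10° lat → SW at lon -80°, lat -60°.
Square 3, 8: +3·2° lon, +8·1° lat → SW at lon -74°, lat -52°.
Cell spans 2° lon × 1° lat. NE corner is SW corner plus one full cell.
latitude -51.00, longitude -72.00.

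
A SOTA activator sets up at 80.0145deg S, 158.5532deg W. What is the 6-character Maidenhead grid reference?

BA09rx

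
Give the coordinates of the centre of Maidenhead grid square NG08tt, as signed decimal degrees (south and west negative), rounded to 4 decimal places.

-21.1875, 81.6250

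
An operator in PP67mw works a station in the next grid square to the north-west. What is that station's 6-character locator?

PP67lx

Longitude subsquare m = 12; −1 → 11 = l.
Latitude subsquare w = 22; +1 → 23 = x.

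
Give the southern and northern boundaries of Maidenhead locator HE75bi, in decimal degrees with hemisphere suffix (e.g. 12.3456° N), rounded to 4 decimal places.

44.6667° S, 44.6250° S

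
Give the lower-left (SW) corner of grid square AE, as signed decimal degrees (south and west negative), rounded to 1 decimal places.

Field A=0, E=4: +0·20° lon, +4·10° lat → SW at lon -180°, lat -50°.
latitude -50.0, longitude -180.0.

-50.0, -180.0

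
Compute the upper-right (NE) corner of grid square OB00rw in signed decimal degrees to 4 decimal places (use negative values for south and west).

Field O=14, B=1: +14·20° lon, +1·10° lat → SW at lon 100°, lat -80°.
Square 0, 0: +0·2° lon, +0·1° lat → SW at lon 100°, lat -80°.
Subsquare r=17, w=22: +17·0.0833333° lon, +22·0.0416667° lat → SW at lon 101.417°, lat -79.0833°.
Cell spans 0.0833333° lon × 0.0416667° lat. NE corner is SW corner plus one full cell.
latitude -79.0417, longitude 101.5000.

-79.0417, 101.5000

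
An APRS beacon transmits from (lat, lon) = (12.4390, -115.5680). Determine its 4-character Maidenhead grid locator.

DK22

Offset from 180°W / 90°S: lon 64.43°, lat 102.44°.
Field: 64.43/20 → 3 → D, 102.44/10 → 10 → K; chars DK.
Square: 4.43/2 → 2, 2.44/1 → 2; chars 22.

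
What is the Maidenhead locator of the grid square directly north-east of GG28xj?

Longitude subsquare x = 23; +1 → 24, wraps to 0 = a, carry into square.
Longitude square 2; +1 → 3.
Latitude subsquare j = 9; +1 → 10 = k.

GG38ak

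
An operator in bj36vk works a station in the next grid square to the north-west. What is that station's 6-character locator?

BJ36ul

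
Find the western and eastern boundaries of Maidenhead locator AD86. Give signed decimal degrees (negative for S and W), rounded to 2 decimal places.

-164.00, -162.00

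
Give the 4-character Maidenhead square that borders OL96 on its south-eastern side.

PL05

Longitude square 9; +1 → 10, wraps to 0, carry into field.
Longitude field O = 14; +1 → 15 = P.
Latitude square 6; −1 → 5.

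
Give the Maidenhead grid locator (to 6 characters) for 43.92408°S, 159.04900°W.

Shift to the Maidenhead origin (180°W, 90°S): lon 20.9510, lat 46.0759.
Field (20°×10°, letters A–R): lon ⌊20.9510/20⌋ = 1 → B; lat ⌊46.0759/10⌋ = 4 → E.
Square (2°×1°, digits 0–9): lon ⌊0.9510/2⌋ = 0; lat ⌊6.0759/1⌋ = 6.
Subsquare (5′×2.5′, letters a–x): lon ⌊0.9510/0.0833333⌋ = 11 → l; lat ⌊0.0759/0.0416667⌋ = 1 → b.

BE06lb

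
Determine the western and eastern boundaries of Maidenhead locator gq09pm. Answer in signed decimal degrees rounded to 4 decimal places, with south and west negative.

Field G=6, Q=16: +6·20° lon, +16·10° lat → SW at lon -60°, lat 70°.
Square 0, 9: +0·2° lon, +9·1° lat → SW at lon -60°, lat 79°.
Subsquare p=15, m=12: +15·0.0833333° lon, +12·0.0416667° lat → SW at lon -58.75°, lat 79.5°.
Cell spans 0.0833333° lon × 0.0416667° lat.
west -58.7500, east -58.6667.

-58.7500, -58.6667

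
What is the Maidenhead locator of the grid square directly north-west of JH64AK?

JH54xl

Longitude subsquare a = 0; −1 → -1, wraps to 23 = x, carry into square.
Longitude square 6; −1 → 5.
Latitude subsquare k = 10; +1 → 11 = l.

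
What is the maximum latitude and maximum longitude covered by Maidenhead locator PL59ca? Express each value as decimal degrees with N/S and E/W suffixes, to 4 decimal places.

29.0417° N, 130.2500° E

Field P=15, L=11: +15·20° lon, +11·10° lat → SW at lon 120°, lat 20°.
Square 5, 9: +5·2° lon, +9·1° lat → SW at lon 130°, lat 29°.
Subsquare c=2, a=0: +2·0.0833333° lon, +0·0.0416667° lat → SW at lon 130.167°, lat 29°.
Cell spans 0.0833333° lon × 0.0416667° lat. NE corner is SW corner plus one full cell.
latitude 29.0417° N, longitude 130.2500° E.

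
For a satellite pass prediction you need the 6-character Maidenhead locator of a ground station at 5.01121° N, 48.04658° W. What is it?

Offset from 180°W / 90°S: lon 131.9534°, lat 95.0112°.
Field: 131.9534/20 → 6 → G, 95.0112/10 → 9 → J; chars GJ.
Square: 11.9534/2 → 5, 5.0112/1 → 5; chars 55.
Subsquare: 1.9534/0.0833333 → 23 → x, 0.0112/0.0416667 → 0 → a; chars xa.

GJ55xa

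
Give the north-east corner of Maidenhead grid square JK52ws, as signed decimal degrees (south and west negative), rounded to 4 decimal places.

12.7917, 11.9167

Field J=9, K=10: +9·20° lon, +10·10° lat → SW at lon 0°, lat 10°.
Square 5, 2: +5·2° lon, +2·1° lat → SW at lon 10°, lat 12°.
Subsquare w=22, s=18: +22·0.0833333° lon, +18·0.0416667° lat → SW at lon 11.8333°, lat 12.75°.
Cell spans 0.0833333° lon × 0.0416667° lat. NE corner is SW corner plus one full cell.
latitude 12.7917, longitude 11.9167.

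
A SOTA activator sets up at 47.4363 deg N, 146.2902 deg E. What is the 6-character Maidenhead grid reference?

Add 180° to longitude and 90° to latitude: 326.2902, 137.4363.
Field: lon ⌊326.2902/20⌋ = 16 → Q; lat ⌊137.4363/10⌋ = 13 → N.
Square: lon ⌊6.2902/2⌋ = 3; lat ⌊7.4363/1⌋ = 7.
Subsquare: lon ⌊0.2902/0.0833333⌋ = 3 → d; lat ⌊0.4363/0.0416667⌋ = 10 → k.

QN37dk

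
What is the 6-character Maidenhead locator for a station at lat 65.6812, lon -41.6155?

Shift to the Maidenhead origin (180°W, 90°S): lon 138.3845, lat 155.6812.
Field: lon ⌊138.3845/20⌋ = 6 → G; lat ⌊155.6812/10⌋ = 15 → P.
Square: lon ⌊18.3845/2⌋ = 9; lat ⌊5.6812/1⌋ = 5.
Subsquare: lon ⌊0.3845/0.0833333⌋ = 4 → e; lat ⌊0.6812/0.0416667⌋ = 16 → q.

GP95eq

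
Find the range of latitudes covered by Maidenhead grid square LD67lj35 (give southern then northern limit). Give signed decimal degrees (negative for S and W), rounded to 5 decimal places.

-52.60417, -52.60000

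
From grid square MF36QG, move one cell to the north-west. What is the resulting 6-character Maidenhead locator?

Longitude subsquare q = 16; −1 → 15 = p.
Latitude subsquare g = 6; +1 → 7 = h.

MF36ph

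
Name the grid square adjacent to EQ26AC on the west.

Longitude subsquare a = 0; −1 → -1, wraps to 23 = x, carry into square.
Longitude square 2; −1 → 1.
The latitude characters are unchanged.

EQ16xc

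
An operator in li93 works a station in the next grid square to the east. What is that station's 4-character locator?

MI03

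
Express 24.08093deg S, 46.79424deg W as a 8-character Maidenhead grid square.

GG65ow40

Add 180° to longitude and 90° to latitude: 133.20576, 65.91907.
Field: lon ⌊133.20576/20⌋ = 6 → G; lat ⌊65.91907/10⌋ = 6 → G.
Square: lon ⌊13.20576/2⌋ = 6; lat ⌊5.91907/1⌋ = 5.
Subsquare: lon ⌊1.20576/0.0833333⌋ = 14 → o; lat ⌊0.91907/0.0416667⌋ = 22 → w.
Extended square: lon ⌊0.03909/0.00833333⌋ = 4; lat ⌊0.00240/0.00416667⌋ = 0.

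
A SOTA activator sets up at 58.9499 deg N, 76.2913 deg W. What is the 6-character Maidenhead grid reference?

FO18uw

Add 180° to longitude and 90° to latitude: 103.7087, 148.9499.
Field: 103.7087/20 → 5 → F, 148.9499/10 → 14 → O; chars FO.
Square: 3.7087/2 → 1, 8.9499/1 → 8; chars 18.
Subsquare: 1.7087/0.0833333 → 20 → u, 0.9499/0.0416667 → 22 → w; chars uw.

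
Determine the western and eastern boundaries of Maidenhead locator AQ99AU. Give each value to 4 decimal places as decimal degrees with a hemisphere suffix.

162.0000° W, 161.9167° W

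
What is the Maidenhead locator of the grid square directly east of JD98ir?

JD98jr

Longitude subsquare i = 8; +1 → 9 = j.
The latitude characters are unchanged.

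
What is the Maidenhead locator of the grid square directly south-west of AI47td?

AI47sc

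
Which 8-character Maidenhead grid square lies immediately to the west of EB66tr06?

Longitude extended square 0; −1 → -1, wraps to 9, carry into subsquare.
Longitude subsquare t = 19; −1 → 18 = s.
The latitude characters are unchanged.

EB66sr96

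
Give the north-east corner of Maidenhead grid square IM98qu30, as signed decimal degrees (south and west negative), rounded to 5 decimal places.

Field I=8, M=12: +8·20° lon, +12·10° lat → SW at lon -20°, lat 30°.
Square 9, 8: +9·2° lon, +8·1° lat → SW at lon -2°, lat 38°.
Subsquare q=16, u=20: +16·0.0833333° lon, +20·0.0416667° lat → SW at lon -0.666667°, lat 38.8333°.
Extended square 3, 0: +3·0.00833333° lon, +0·0.00416667° lat → SW at lon -0.641667°, lat 38.8333°.
Cell spans 0.00833333° lon × 0.00416667° lat. NE corner is SW corner plus one full cell.
latitude 38.83750, longitude -0.63333.

38.83750, -0.63333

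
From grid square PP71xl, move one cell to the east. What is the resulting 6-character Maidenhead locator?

Longitude subsquare x = 23; +1 → 24, wraps to 0 = a, carry into square.
Longitude square 7; +1 → 8.
The latitude characters are unchanged.

PP81al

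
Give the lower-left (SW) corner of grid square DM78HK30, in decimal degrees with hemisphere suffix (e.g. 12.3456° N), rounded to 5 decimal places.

Field D=3, M=12: +3·20° lon, +12·10° lat → SW at lon -120°, lat 30°.
Square 7, 8: +7·2° lon, +8·1° lat → SW at lon -106°, lat 38°.
Subsquare h=7, k=10: +7·0.0833333° lon, +10·0.0416667° lat → SW at lon -105.417°, lat 38.4167°.
Extended square 3, 0: +3·0.00833333° lon, +0·0.00416667° lat → SW at lon -105.392°, lat 38.4167°.
latitude 38.41667° N, longitude 105.39167° W.

38.41667° N, 105.39167° W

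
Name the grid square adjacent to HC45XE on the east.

HC55ae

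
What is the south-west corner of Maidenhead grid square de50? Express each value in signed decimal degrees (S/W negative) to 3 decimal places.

-50.000, -110.000

Field D=3, E=4: +3·20° lon, +4·10° lat → SW at lon -120°, lat -50°.
Square 5, 0: +5·2° lon, +0·1° lat → SW at lon -110°, lat -50°.
latitude -50.000, longitude -110.000.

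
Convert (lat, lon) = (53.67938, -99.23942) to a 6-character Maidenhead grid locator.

Offset from 180°W / 90°S: lon 80.7606°, lat 143.6794°.
Field: lon ⌊80.7606/20⌋ = 4 → E; lat ⌊143.6794/10⌋ = 14 → O.
Square: lon ⌊0.7606/2⌋ = 0; lat ⌊3.6794/1⌋ = 3.
Subsquare: lon ⌊0.7606/0.0833333⌋ = 9 → j; lat ⌊0.6794/0.0416667⌋ = 16 → q.

EO03jq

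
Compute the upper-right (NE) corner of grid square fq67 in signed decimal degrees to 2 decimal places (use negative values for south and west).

78.00, -66.00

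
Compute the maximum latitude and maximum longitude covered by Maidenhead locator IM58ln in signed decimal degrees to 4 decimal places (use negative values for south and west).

38.5833, -9.0000

Field I=8, M=12: +8·20° lon, +12·10° lat → SW at lon -20°, lat 30°.
Square 5, 8: +5·2° lon, +8·1° lat → SW at lon -10°, lat 38°.
Subsquare l=11, n=13: +11·0.0833333° lon, +13·0.0416667° lat → SW at lon -9.08333°, lat 38.5417°.
Cell spans 0.0833333° lon × 0.0416667° lat. NE corner is SW corner plus one full cell.
latitude 38.5833, longitude -9.0000.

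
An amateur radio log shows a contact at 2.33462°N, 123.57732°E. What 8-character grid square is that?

PJ12si90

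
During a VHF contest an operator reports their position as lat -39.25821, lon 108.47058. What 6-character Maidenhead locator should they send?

Offset from 180°W / 90°S: lon 288.4706°, lat 50.7418°.
Field: lon ⌊288.4706/20⌋ = 14 → O; lat ⌊50.7418/10⌋ = 5 → F.
Square: lon ⌊8.4706/2⌋ = 4; lat ⌊0.7418/1⌋ = 0.
Subsquare: lon ⌊0.4706/0.0833333⌋ = 5 → f; lat ⌊0.7418/0.0416667⌋ = 17 → r.

OF40fr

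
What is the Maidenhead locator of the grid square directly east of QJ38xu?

Longitude subsquare x = 23; +1 → 24, wraps to 0 = a, carry into square.
Longitude square 3; +1 → 4.
The latitude characters are unchanged.

QJ48au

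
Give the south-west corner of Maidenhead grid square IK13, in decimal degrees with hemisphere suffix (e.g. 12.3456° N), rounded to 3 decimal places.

13.000° N, 18.000° W

Field I=8, K=10: +8·20° lon, +10·10° lat → SW at lon -20°, lat 10°.
Square 1, 3: +1·2° lon, +3·1° lat → SW at lon -18°, lat 13°.
latitude 13.000° N, longitude 18.000° W.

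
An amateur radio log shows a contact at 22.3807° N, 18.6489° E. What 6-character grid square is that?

Shift to the Maidenhead origin (180°W, 90°S): lon 198.6489, lat 112.3807.
Field: 198.6489/20 → 9 → J, 112.3807/10 → 11 → L; chars JL.
Square: 18.6489/2 → 9, 2.3807/1 → 2; chars 92.
Subsquare: 0.6489/0.0833333 → 7 → h, 0.3807/0.0416667 → 9 → j; chars hj.

JL92hj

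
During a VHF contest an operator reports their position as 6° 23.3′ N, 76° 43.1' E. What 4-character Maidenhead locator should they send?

MJ86

Shift to the Maidenhead origin (180°W, 90°S): lon 256.72, lat 96.39.
Field (20°×10°, letters A–R): 256.72/20 → 12 → M, 96.39/10 → 9 → J; chars MJ.
Square (2°×1°, digits 0–9): 16.72/2 → 8, 6.39/1 → 6; chars 86.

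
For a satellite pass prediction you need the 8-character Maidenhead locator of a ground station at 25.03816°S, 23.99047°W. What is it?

Add 180° to longitude and 90° to latitude: 156.00953, 64.96184.
Field (20°×10°, letters A–R): 156.00953/20 → 7 → H, 64.96184/10 → 6 → G; chars HG.
Square (2°×1°, digits 0–9): 16.00953/2 → 8, 4.96184/1 → 4; chars 84.
Subsquare (5′×2.5′, letters a–x): 0.00953/0.0833333 → 0 → a, 0.96184/0.0416667 → 23 → x; chars ax.
Extended square (30″×15″, digits 0–9): 0.00953/0.00833333 → 1, 0.00351/0.00416667 → 0; chars 10.

HG84ax10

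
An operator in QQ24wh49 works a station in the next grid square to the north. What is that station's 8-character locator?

QQ24wi40

Latitude extended square 9; +1 → 10, wraps to 0, carry into subsquare.
Latitude subsquare h = 7; +1 → 8 = i.
The longitude characters are unchanged.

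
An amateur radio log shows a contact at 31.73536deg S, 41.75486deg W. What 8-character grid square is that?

GF98cg93

Offset from 180°W / 90°S: lon 138.24514°, lat 58.26464°.
Field: 138.24514/20 → 6 → G, 58.26464/10 → 5 → F; chars GF.
Square: 18.24514/2 → 9, 8.26464/1 → 8; chars 98.
Subsquare: 0.24514/0.0833333 → 2 → c, 0.26464/0.0416667 → 6 → g; chars cg.
Extended square: 0.07847/0.00833333 → 9, 0.01464/0.00416667 → 3; chars 93.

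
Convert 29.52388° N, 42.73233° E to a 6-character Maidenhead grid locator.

Add 180° to longitude and 90° to latitude: 222.7323, 119.5239.
Field: 222.7323/20 → 11 → L, 119.5239/10 → 11 → L; chars LL.
Square: 2.7323/2 → 1, 9.5239/1 → 9; chars 19.
Subsquare: 0.7323/0.0833333 → 8 → i, 0.5239/0.0416667 → 12 → m; chars im.

LL19im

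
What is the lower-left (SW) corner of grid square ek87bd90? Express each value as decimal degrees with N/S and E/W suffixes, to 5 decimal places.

17.12500° N, 83.84167° W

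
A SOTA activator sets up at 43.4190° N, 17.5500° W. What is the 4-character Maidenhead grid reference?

Add 180° to longitude and 90° to latitude: 162.45, 133.42.
Field: 162.45/20 → 8 → I, 133.42/10 → 13 → N; chars IN.
Square: 2.45/2 → 1, 3.42/1 → 3; chars 13.

IN13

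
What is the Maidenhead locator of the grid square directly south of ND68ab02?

ND68ab01

Latitude extended square 2; −1 → 1.
The longitude characters are unchanged.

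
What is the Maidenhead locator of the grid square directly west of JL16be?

Longitude subsquare b = 1; −1 → 0 = a.
The latitude characters are unchanged.

JL16ae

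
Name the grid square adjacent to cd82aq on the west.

Longitude subsquare a = 0; −1 → -1, wraps to 23 = x, carry into square.
Longitude square 8; −1 → 7.
The latitude characters are unchanged.

CD72xq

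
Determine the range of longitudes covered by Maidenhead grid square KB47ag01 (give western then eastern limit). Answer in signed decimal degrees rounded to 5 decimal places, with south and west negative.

28.00000, 28.00833

Field K=10, B=1: +10·20° lon, +1·10° lat → SW at lon 20°, lat -80°.
Square 4, 7: +4·2° lon, +7·1° lat → SW at lon 28°, lat -73°.
Subsquare a=0, g=6: +0·0.0833333° lon, +6·0.0416667° lat → SW at lon 28°, lat -72.75°.
Extended square 0, 1: +0·0.00833333° lon, +1·0.00416667° lat → SW at lon 28°, lat -72.7458°.
Cell spans 0.00833333° lon × 0.00416667° lat.
west 28.00000, east 28.00833.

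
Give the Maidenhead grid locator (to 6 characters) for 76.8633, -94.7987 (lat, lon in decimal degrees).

EQ26ou

Shift to the Maidenhead origin (180°W, 90°S): lon 85.2013, lat 166.8633.
Field: 85.2013/20 → 4 → E, 166.8633/10 → 16 → Q; chars EQ.
Square: 5.2013/2 → 2, 6.8633/1 → 6; chars 26.
Subsquare: 1.2013/0.0833333 → 14 → o, 0.8633/0.0416667 → 20 → u; chars ou.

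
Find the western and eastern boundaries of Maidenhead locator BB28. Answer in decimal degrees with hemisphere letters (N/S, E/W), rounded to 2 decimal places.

156.00° W, 154.00° W

Field B=1, B=1: +1·20° lon, +1·10° lat → SW at lon -160°, lat -80°.
Square 2, 8: +2·2° lon, +8·1° lat → SW at lon -156°, lat -72°.
Cell spans 2° lon × 1° lat.
west 156.00° W, east 154.00° W.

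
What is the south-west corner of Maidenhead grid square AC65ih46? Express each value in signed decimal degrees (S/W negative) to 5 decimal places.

Field A=0, C=2: +0·20° lon, +2·10° lat → SW at lon -180°, lat -70°.
Square 6, 5: +6·2° lon, +5·1° lat → SW at lon -168°, lat -65°.
Subsquare i=8, h=7: +8·0.0833333° lon, +7·0.0416667° lat → SW at lon -167.333°, lat -64.7083°.
Extended square 4, 6: +4·0.00833333° lon, +6·0.00416667° lat → SW at lon -167.3°, lat -64.6833°.
latitude -64.68333, longitude -167.30000.

-64.68333, -167.30000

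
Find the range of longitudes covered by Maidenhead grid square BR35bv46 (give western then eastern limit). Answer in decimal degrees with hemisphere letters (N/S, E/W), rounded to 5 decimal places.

153.88333° W, 153.87500° W

Field B=1, R=17: +1·20° lon, +17·10° lat → SW at lon -160°, lat 80°.
Square 3, 5: +3·2° lon, +5·1° lat → SW at lon -154°, lat 85°.
Subsquare b=1, v=21: +1·0.0833333° lon, +21·0.0416667° lat → SW at lon -153.917°, lat 85.875°.
Extended square 4, 6: +4·0.00833333° lon, +6·0.00416667° lat → SW at lon -153.883°, lat 85.9°.
Cell spans 0.00833333° lon × 0.00416667° lat.
west 153.88333° W, east 153.87500° W.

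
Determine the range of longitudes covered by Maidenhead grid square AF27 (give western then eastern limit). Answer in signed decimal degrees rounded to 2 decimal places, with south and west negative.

-176.00, -174.00

Field A=0, F=5: +0·20° lon, +5·10° lat → SW at lon -180°, lat -40°.
Square 2, 7: +2·2° lon, +7·1° lat → SW at lon -176°, lat -33°.
Cell spans 2° lon × 1° lat.
west -176.00, east -174.00.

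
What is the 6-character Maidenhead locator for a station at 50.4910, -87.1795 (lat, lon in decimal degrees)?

EO60jl

Add 180° to longitude and 90° to latitude: 92.8205, 140.4910.
Field (20°×10°, letters A–R): 92.8205/20 → 4 → E, 140.4910/10 → 14 → O; chars EO.
Square (2°×1°, digits 0–9): 12.8205/2 → 6, 0.4910/1 → 0; chars 60.
Subsquare (5′×2.5′, letters a–x): 0.8205/0.0833333 → 9 → j, 0.4910/0.0416667 → 11 → l; chars jl.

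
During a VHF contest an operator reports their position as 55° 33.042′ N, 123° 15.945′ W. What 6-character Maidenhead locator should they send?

CO85in

Offset from 180°W / 90°S: lon 56.7343°, lat 145.5507°.
Field (20°×10°, letters A–R): lon ⌊56.7343/20⌋ = 2 → C; lat ⌊145.5507/10⌋ = 14 → O.
Square (2°×1°, digits 0–9): lon ⌊16.7343/2⌋ = 8; lat ⌊5.5507/1⌋ = 5.
Subsquare (5′×2.5′, letters a–x): lon ⌊0.7343/0.0833333⌋ = 8 → i; lat ⌊0.5507/0.0416667⌋ = 13 → n.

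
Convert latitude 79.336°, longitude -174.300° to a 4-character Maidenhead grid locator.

AQ29

Shift to the Maidenhead origin (180°W, 90°S): lon 5.70, lat 169.34.
Field: lon ⌊5.70/20⌋ = 0 → A; lat ⌊169.34/10⌋ = 16 → Q.
Square: lon ⌊5.70/2⌋ = 2; lat ⌊9.34/1⌋ = 9.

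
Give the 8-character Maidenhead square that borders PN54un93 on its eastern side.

PN54vn03

Longitude extended square 9; +1 → 10, wraps to 0, carry into subsquare.
Longitude subsquare u = 20; +1 → 21 = v.
The latitude characters are unchanged.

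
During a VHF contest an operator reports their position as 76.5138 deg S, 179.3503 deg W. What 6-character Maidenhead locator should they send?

AB03hl

Add 180° to longitude and 90° to latitude: 0.6497, 13.4862.
Field: lon ⌊0.6497/20⌋ = 0 → A; lat ⌊13.4862/10⌋ = 1 → B.
Square: lon ⌊0.6497/2⌋ = 0; lat ⌊3.4862/1⌋ = 3.
Subsquare: lon ⌊0.6497/0.0833333⌋ = 7 → h; lat ⌊0.4862/0.0416667⌋ = 11 → l.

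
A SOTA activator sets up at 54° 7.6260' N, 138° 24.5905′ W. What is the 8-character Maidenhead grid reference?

Offset from 180°W / 90°S: lon 41.59016°, lat 144.12710°.
Field: lon ⌊41.59016/20⌋ = 2 → C; lat ⌊144.12710/10⌋ = 14 → O.
Square: lon ⌊1.59016/2⌋ = 0; lat ⌊4.12710/1⌋ = 4.
Subsquare: lon ⌊1.59016/0.0833333⌋ = 19 → t; lat ⌊0.12710/0.0416667⌋ = 3 → d.
Extended square: lon ⌊0.00683/0.00833333⌋ = 0; lat ⌊0.00210/0.00416667⌋ = 0.

CO04td00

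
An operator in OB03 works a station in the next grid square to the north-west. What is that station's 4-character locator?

NB94

Longitude square 0; −1 → -1, wraps to 9, carry into field.
Longitude field O = 14; −1 → 13 = N.
Latitude square 3; +1 → 4.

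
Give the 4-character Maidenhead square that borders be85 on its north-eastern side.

Longitude square 8; +1 → 9.
Latitude square 5; +1 → 6.

BE96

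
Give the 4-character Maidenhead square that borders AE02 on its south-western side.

RE91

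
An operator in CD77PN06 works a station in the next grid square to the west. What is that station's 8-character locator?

Longitude extended square 0; −1 → -1, wraps to 9, carry into subsquare.
Longitude subsquare p = 15; −1 → 14 = o.
The latitude characters are unchanged.

CD77on96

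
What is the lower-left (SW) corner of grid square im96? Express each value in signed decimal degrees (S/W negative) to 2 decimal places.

36.00, -2.00

Field I=8, M=12: +8·20° lon, +12·10° lat → SW at lon -20°, lat 30°.
Square 9, 6: +9·2° lon, +6·1° lat → SW at lon -2°, lat 36°.
latitude 36.00, longitude -2.00.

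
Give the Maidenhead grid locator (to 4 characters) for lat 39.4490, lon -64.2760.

FM79

Add 180° to longitude and 90° to latitude: 115.72, 129.45.
Field (20°×10°, letters A–R): lon ⌊115.72/20⌋ = 5 → F; lat ⌊129.45/10⌋ = 12 → M.
Square (2°×1°, digits 0–9): lon ⌊15.72/2⌋ = 7; lat ⌊9.45/1⌋ = 9.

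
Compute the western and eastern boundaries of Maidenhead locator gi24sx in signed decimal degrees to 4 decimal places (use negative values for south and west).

-54.5000, -54.4167

Field G=6, I=8: +6·20° lon, +8·10° lat → SW at lon -60°, lat -10°.
Square 2, 4: +2·2° lon, +4·1° lat → SW at lon -56°, lat -6°.
Subsquare s=18, x=23: +18·0.0833333° lon, +23·0.0416667° lat → SW at lon -54.5°, lat -5.04167°.
Cell spans 0.0833333° lon × 0.0416667° lat.
west -54.5000, east -54.4167.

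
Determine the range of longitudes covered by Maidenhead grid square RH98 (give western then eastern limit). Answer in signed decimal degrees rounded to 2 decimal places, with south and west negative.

Field R=17, H=7: +17·20° lon, +7·10° lat → SW at lon 160°, lat -20°.
Square 9, 8: +9·2° lon, +8·1° lat → SW at lon 178°, lat -12°.
Cell spans 2° lon × 1° lat.
west 178.00, east 180.00.

178.00, 180.00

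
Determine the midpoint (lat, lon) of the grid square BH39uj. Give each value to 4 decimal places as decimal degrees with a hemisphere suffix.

10.6042° S, 152.2917° W

Field B=1, H=7: +1·20° lon, +7·10° lat → SW at lon -160°, lat -20°.
Square 3, 9: +3·2° lon, +9·1° lat → SW at lon -154°, lat -11°.
Subsquare u=20, j=9: +20·0.0833333° lon, +9·0.0416667° lat → SW at lon -152.333°, lat -10.625°.
Cell spans 0.0833333° lon × 0.0416667° lat. Centre is SW corner plus half of each.
latitude 10.6042° S, longitude 152.2917° W.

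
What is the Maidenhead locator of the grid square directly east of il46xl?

IL56al

Longitude subsquare x = 23; +1 → 24, wraps to 0 = a, carry into square.
Longitude square 4; +1 → 5.
The latitude characters are unchanged.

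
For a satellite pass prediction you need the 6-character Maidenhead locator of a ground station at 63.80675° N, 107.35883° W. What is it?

Offset from 180°W / 90°S: lon 72.6412°, lat 153.8067°.
Field: lon ⌊72.6412/20⌋ = 3 → D; lat ⌊153.8067/10⌋ = 15 → P.
Square: lon ⌊12.6412/2⌋ = 6; lat ⌊3.8067/1⌋ = 3.
Subsquare: lon ⌊0.6412/0.0833333⌋ = 7 → h; lat ⌊0.8067/0.0416667⌋ = 19 → t.

DP63ht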